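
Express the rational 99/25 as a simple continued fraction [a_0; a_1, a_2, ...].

[3; 1, 24]

Run the Euclidean algorithm on 99 and 25; the successive quotients are the partial quotients a_0, a_1, ... (each step inverts the fractional part left over by the previous one):
  99 = 3*25 + 24, so a_0 = 3.
  25 = 1*24 + 1, so a_1 = 1.
  24 = 24*1 + 0, so a_2 = 24.
The remainder reaches 0 after 3 divisions, so the expansion has 3 partial quotients, read off in order.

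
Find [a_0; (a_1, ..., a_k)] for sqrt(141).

Write x_i = (sqrt(141) + m_i)/d_i with (m_0, d_0) = (0, 1). a_0 = floor(sqrt(141)) = 11, since 11^2 = 121 <= 141 < 144 = 12^2.
Iterate m_{i+1} = d_i*a_i - m_i, d_{i+1} = (141 - m_{i+1}^2)/d_i, a_{i+1} = floor((a_0 + m_{i+1})/d_{i+1}):
  m_1 = 1*11 - 0 = 11, d_1 = (141 - 11^2)/1 = 20/1 = 20, a_1 = floor((11 + 11)/20) = 1.
  m_2 = 20*1 - 11 = 9, d_2 = (141 - 9^2)/20 = 60/20 = 3, a_2 = floor((11 + 9)/3) = 6.
  m_3 = 3*6 - 9 = 9, d_3 = (141 - 9^2)/3 = 60/3 = 20, a_3 = floor((11 + 9)/20) = 1.
  m_4 = 20*1 - 9 = 11, d_4 = (141 - 11^2)/20 = 20/20 = 1, a_4 = floor((11 + 11)/1) = 22.
  m_5 = 1*22 - 11 = 11, d_5 = (141 - 11^2)/1 = 20/1 = 20: (m_5, d_5) = (m_1, d_1) = (11, 20), so from here the quotients repeat a_1, ..., a_4; the period length is 4.
Hence the expansion of sqrt(141) is a_0 = 11 followed by the repeating block 1, 6, 1, 22 (period 4).

[11; (1, 6, 1, 22)]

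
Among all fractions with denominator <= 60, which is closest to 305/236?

53/41

Expand x = 305/236 as a continued fraction with the Euclidean algorithm:
  305 = 1*236 + 69, so a_0 = 1.
  236 = 3*69 + 29, so a_1 = 3.
  69 = 2*29 + 11, so a_2 = 2.
  29 = 2*11 + 7, so a_3 = 2.
  11 = 1*7 + 4, so a_4 = 1.
  7 = 1*4 + 3, so a_5 = 1.
  4 = 1*3 + 1, so a_6 = 1.
  3 = 3*1 + 0, so a_7 = 3.
so x = [1; 3, 2, 2, 1, 1, 1, 3].
Convergents (p_i = a_i*p_{i-1} + p_{i-2}, q_i = a_i*q_{i-1} + q_{i-2} with p_{-2}=0, p_{-1}=1, q_{-2}=1, q_{-1}=0), until the denominator exceeds 60:
  i=0: a_0=1, p_0 = 1*1 + 0 = 1, q_0 = 1*0 + 1 = 1.
  i=1: a_1=3, p_1 = 3*1 + 1 = 4, q_1 = 3*1 + 0 = 3.
  i=2: a_2=2, p_2 = 2*4 + 1 = 9, q_2 = 2*3 + 1 = 7.
  i=3: a_3=2, p_3 = 2*9 + 4 = 22, q_3 = 2*7 + 3 = 17.
  i=4: a_4=1, p_4 = 1*22 + 9 = 31, q_4 = 1*17 + 7 = 24.
  i=5: a_5=1, p_5 = 1*31 + 22 = 53, q_5 = 1*24 + 17 = 41.
  i=6: a_6=1, p_6 = 1*53 + 31 = 84, q_6 = 1*41 + 24 = 65.
q_6 = 65 > 60, so the last convergent with denominator <= 60 is p_5/q_5 = 53/41.
The closest fraction with denominator <= 60 is either p_5/q_5 or the intermediate fraction (k*p_5 + p_4)/(k*q_5 + q_4) with the largest k >= 1 whose denominator stays <= 60; these approach x as k grows, and every other convergent or intermediate fraction in range is farther away.
Largest k: floor((60 - q_4)/q_5) = floor((60 - 24)/41) = 0.
Since k = 0, no intermediate fraction beyond p_5/q_5 has denominator <= 60, so the convergent 53/41 is the closest (its error is |305*41 - 53*236|/(236*41) = 3/9676).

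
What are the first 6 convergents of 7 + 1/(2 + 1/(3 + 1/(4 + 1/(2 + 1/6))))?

7/1, 15/2, 52/7, 223/30, 498/67, 3211/432

Using the convergent recurrence p_i = a_i*p_{i-1} + p_{i-2}, q_i = a_i*q_{i-1} + q_{i-2} with p_{-2}=0, p_{-1}=1, q_{-2}=1, q_{-1}=0:
  i=0: a_0=7, p_0 = 7*1 + 0 = 7, q_0 = 7*0 + 1 = 1.
  i=1: a_1=2, p_1 = 2*7 + 1 = 15, q_1 = 2*1 + 0 = 2.
  i=2: a_2=3, p_2 = 3*15 + 7 = 52, q_2 = 3*2 + 1 = 7.
  i=3: a_3=4, p_3 = 4*52 + 15 = 223, q_3 = 4*7 + 2 = 30.
  i=4: a_4=2, p_4 = 2*223 + 52 = 498, q_4 = 2*30 + 7 = 67.
  i=5: a_5=6, p_5 = 6*498 + 223 = 3211, q_5 = 6*67 + 30 = 432.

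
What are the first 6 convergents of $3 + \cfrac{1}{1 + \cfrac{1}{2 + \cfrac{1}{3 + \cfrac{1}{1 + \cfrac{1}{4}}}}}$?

3/1, 4/1, 11/3, 37/10, 48/13, 229/62

Using the convergent recurrence p_i = a_i*p_{i-1} + p_{i-2}, q_i = a_i*q_{i-1} + q_{i-2} with p_{-2}=0, p_{-1}=1, q_{-2}=1, q_{-1}=0:
  i=0: a_0=3, p_0 = 3*1 + 0 = 3, q_0 = 3*0 + 1 = 1.
  i=1: a_1=1, p_1 = 1*3 + 1 = 4, q_1 = 1*1 + 0 = 1.
  i=2: a_2=2, p_2 = 2*4 + 3 = 11, q_2 = 2*1 + 1 = 3.
  i=3: a_3=3, p_3 = 3*11 + 4 = 37, q_3 = 3*3 + 1 = 10.
  i=4: a_4=1, p_4 = 1*37 + 11 = 48, q_4 = 1*10 + 3 = 13.
  i=5: a_5=4, p_5 = 4*48 + 37 = 229, q_5 = 4*13 + 10 = 62.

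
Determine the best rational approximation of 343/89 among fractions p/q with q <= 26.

27/7

Expand x = 343/89 as a continued fraction with the Euclidean algorithm:
  343 = 3*89 + 76, so a_0 = 3.
  89 = 1*76 + 13, so a_1 = 1.
  76 = 5*13 + 11, so a_2 = 5.
  13 = 1*11 + 2, so a_3 = 1.
  11 = 5*2 + 1, so a_4 = 5.
  2 = 2*1 + 0, so a_5 = 2.
so x = [3; 1, 5, 1, 5, 2].
Convergents (p_i = a_i*p_{i-1} + p_{i-2}, q_i = a_i*q_{i-1} + q_{i-2} with p_{-2}=0, p_{-1}=1, q_{-2}=1, q_{-1}=0), until the denominator exceeds 26:
  i=0: a_0=3, p_0 = 3*1 + 0 = 3, q_0 = 3*0 + 1 = 1.
  i=1: a_1=1, p_1 = 1*3 + 1 = 4, q_1 = 1*1 + 0 = 1.
  i=2: a_2=5, p_2 = 5*4 + 3 = 23, q_2 = 5*1 + 1 = 6.
  i=3: a_3=1, p_3 = 1*23 + 4 = 27, q_3 = 1*6 + 1 = 7.
  i=4: a_4=5, p_4 = 5*27 + 23 = 158, q_4 = 5*7 + 6 = 41.
q_4 = 41 > 26, so the last convergent with denominator <= 26 is p_3/q_3 = 27/7.
The closest fraction with denominator <= 26 is either p_3/q_3 or the intermediate fraction (k*p_3 + p_2)/(k*q_3 + q_2) with the largest k >= 1 whose denominator stays <= 26; these approach x as k grows, and every other convergent or intermediate fraction in range is farther away.
Largest k: floor((26 - q_2)/q_3) = floor((26 - 6)/7) = 2.
That gives (2*27 + 23)/(2*7 + 6) = 77/20.
Compare the errors: |x - 27/7| = |343*7 - 27*89|/(89*7) = 2/623, and |x - 77/20| = |343*20 - 77*89|/(89*20) = 7/1780.
Cross-multiplying, 2*1780 = 3560 < 4361 = 7*623, so 2/623 is smaller: the convergent 27/7 is closer to x than 77/20.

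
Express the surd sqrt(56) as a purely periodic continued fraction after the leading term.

Write x_i = (sqrt(56) + m_i)/d_i with (m_0, d_0) = (0, 1). a_0 = floor(sqrt(56)) = 7, since 7^2 = 49 <= 56 < 64 = 8^2.
Iterate m_{i+1} = d_i*a_i - m_i, d_{i+1} = (56 - m_{i+1}^2)/d_i, a_{i+1} = floor((a_0 + m_{i+1})/d_{i+1}):
  m_1 = 1*7 - 0 = 7, d_1 = (56 - 7^2)/1 = 7/1 = 7, a_1 = floor((7 + 7)/7) = 2.
  m_2 = 7*2 - 7 = 7, d_2 = (56 - 7^2)/7 = 7/7 = 1, a_2 = floor((7 + 7)/1) = 14.
  m_3 = 1*14 - 7 = 7, d_3 = (56 - 7^2)/1 = 7/1 = 7: (m_3, d_3) = (m_1, d_1) = (7, 7), so from here the quotients repeat a_1, a_2; the period length is 2.
Hence the expansion of sqrt(56) is a_0 = 7 followed by the repeating block 2, 14 (period 2).

[7; (2, 14)]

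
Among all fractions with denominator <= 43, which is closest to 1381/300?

198/43

Expand x = 1381/300 as a continued fraction with the Euclidean algorithm:
  1381 = 4*300 + 181, so a_0 = 4.
  300 = 1*181 + 119, so a_1 = 1.
  181 = 1*119 + 62, so a_2 = 1.
  119 = 1*62 + 57, so a_3 = 1.
  62 = 1*57 + 5, so a_4 = 1.
  57 = 11*5 + 2, so a_5 = 11.
  5 = 2*2 + 1, so a_6 = 2.
  2 = 2*1 + 0, so a_7 = 2.
so x = [4; 1, 1, 1, 1, 11, 2, 2].
Convergents (p_i = a_i*p_{i-1} + p_{i-2}, q_i = a_i*q_{i-1} + q_{i-2} with p_{-2}=0, p_{-1}=1, q_{-2}=1, q_{-1}=0), until the denominator exceeds 43:
  i=0: a_0=4, p_0 = 4*1 + 0 = 4, q_0 = 4*0 + 1 = 1.
  i=1: a_1=1, p_1 = 1*4 + 1 = 5, q_1 = 1*1 + 0 = 1.
  i=2: a_2=1, p_2 = 1*5 + 4 = 9, q_2 = 1*1 + 1 = 2.
  i=3: a_3=1, p_3 = 1*9 + 5 = 14, q_3 = 1*2 + 1 = 3.
  i=4: a_4=1, p_4 = 1*14 + 9 = 23, q_4 = 1*3 + 2 = 5.
  i=5: a_5=11, p_5 = 11*23 + 14 = 267, q_5 = 11*5 + 3 = 58.
q_5 = 58 > 43, so the last convergent with denominator <= 43 is p_4/q_4 = 23/5.
The closest fraction with denominator <= 43 is either p_4/q_4 or the intermediate fraction (k*p_4 + p_3)/(k*q_4 + q_3) with the largest k >= 1 whose denominator stays <= 43; these approach x as k grows, and every other convergent or intermediate fraction in range is farther away.
Largest k: floor((43 - q_3)/q_4) = floor((43 - 3)/5) = 8.
That gives (8*23 + 14)/(8*5 + 3) = 198/43.
Compare the errors: |x - 23/5| = |1381*5 - 23*300|/(300*5) = 5/1500, and |x - 198/43| = |1381*43 - 198*300|/(300*43) = 17/12900.
Cross-multiplying, 17*1500 = 25500 < 64500 = 5*12900, so 17/12900 is smaller: the intermediate fraction 198/43 is closer to x than 23/5.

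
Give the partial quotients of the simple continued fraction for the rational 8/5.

[1; 1, 1, 2]

Run the Euclidean algorithm on 8 and 5; the successive quotients are the partial quotients a_0, a_1, ... (each step inverts the fractional part left over by the previous one):
  8 = 1*5 + 3, so a_0 = 1.
  5 = 1*3 + 2, so a_1 = 1.
  3 = 1*2 + 1, so a_2 = 1.
  2 = 2*1 + 0, so a_3 = 2.
The remainder reaches 0 after 4 divisions, so the expansion has 4 partial quotients, read off in order.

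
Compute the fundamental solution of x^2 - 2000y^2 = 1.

(x, y) = (930249, 20801)

First expand sqrt(2000) as a continued fraction. With x_i = (sqrt(2000) + m_i)/d_i and (m_0, d_0) = (0, 1): a_0 = floor(sqrt(2000)) = 44, since 44^2 = 1936 <= 2000 < 2025 = 45^2.
Iterate m_{i+1} = d_i*a_i - m_i, d_{i+1} = (2000 - m_{i+1}^2)/d_i, a_{i+1} = floor((a_0 + m_{i+1})/d_{i+1}):
  m_1 = 1*44 - 0 = 44, d_1 = (2000 - 44^2)/1 = 64/1 = 64, a_1 = floor((44 + 44)/64) = 1.
  m_2 = 64*1 - 44 = 20, d_2 = (2000 - 20^2)/64 = 1600/64 = 25, a_2 = floor((44 + 20)/25) = 2.
  m_3 = 25*2 - 20 = 30, d_3 = (2000 - 30^2)/25 = 1100/25 = 44, a_3 = floor((44 + 30)/44) = 1.
  m_4 = 44*1 - 30 = 14, d_4 = (2000 - 14^2)/44 = 1804/44 = 41, a_4 = floor((44 + 14)/41) = 1.
  m_5 = 41*1 - 14 = 27, d_5 = (2000 - 27^2)/41 = 1271/41 = 31, a_5 = floor((44 + 27)/31) = 2.
  m_6 = 31*2 - 27 = 35, d_6 = (2000 - 35^2)/31 = 775/31 = 25, a_6 = floor((44 + 35)/25) = 3.
  m_7 = 25*3 - 35 = 40, d_7 = (2000 - 40^2)/25 = 400/25 = 16, a_7 = floor((44 + 40)/16) = 5.
  m_8 = 16*5 - 40 = 40, d_8 = (2000 - 40^2)/16 = 400/16 = 25, a_8 = floor((44 + 40)/25) = 3.
  m_9 = 25*3 - 40 = 35, d_9 = (2000 - 35^2)/25 = 775/25 = 31, a_9 = floor((44 + 35)/31) = 2.
  m_10 = 31*2 - 35 = 27, d_10 = (2000 - 27^2)/31 = 1271/31 = 41, a_10 = floor((44 + 27)/41) = 1.
  m_11 = 41*1 - 27 = 14, d_11 = (2000 - 14^2)/41 = 1804/41 = 44, a_11 = floor((44 + 14)/44) = 1.
  m_12 = 44*1 - 14 = 30, d_12 = (2000 - 30^2)/44 = 1100/44 = 25, a_12 = floor((44 + 30)/25) = 2.
  m_13 = 25*2 - 30 = 20, d_13 = (2000 - 20^2)/25 = 1600/25 = 64, a_13 = floor((44 + 20)/64) = 1.
  m_14 = 64*1 - 20 = 44, d_14 = (2000 - 44^2)/64 = 64/64 = 1, a_14 = floor((44 + 44)/1) = 88.
  m_15 = 1*88 - 44 = 44, d_15 = (2000 - 44^2)/1 = 64/1 = 64: (m_15, d_15) = (m_1, d_1) = (44, 64), so from here the quotients repeat a_1, ..., a_14; the period length is 14.
So sqrt(2000) = [44; (1, 2, 1, 1, 2, 3, 5, 3, 2, 1, 1, 2, 1, 88)] with period length k = 14.
k is even, so the fundamental solution of x^2 - 2000y^2 = 1 is (p_{k-1}, q_{k-1}) = (p_13, q_13); compute convergents through index 13.
Convergents (p_i = a_i*p_{i-1} + p_{i-2}, q_i = a_i*q_{i-1} + q_{i-2} with p_{-2}=0, p_{-1}=1, q_{-2}=1, q_{-1}=0):
  i=0: a_0=44, p_0 = 44*1 + 0 = 44, q_0 = 44*0 + 1 = 1.
  i=1: a_1=1, p_1 = 1*44 + 1 = 45, q_1 = 1*1 + 0 = 1.
  i=2: a_2=2, p_2 = 2*45 + 44 = 134, q_2 = 2*1 + 1 = 3.
  i=3: a_3=1, p_3 = 1*134 + 45 = 179, q_3 = 1*3 + 1 = 4.
  i=4: a_4=1, p_4 = 1*179 + 134 = 313, q_4 = 1*4 + 3 = 7.
  i=5: a_5=2, p_5 = 2*313 + 179 = 805, q_5 = 2*7 + 4 = 18.
  i=6: a_6=3, p_6 = 3*805 + 313 = 2728, q_6 = 3*18 + 7 = 61.
  i=7: a_7=5, p_7 = 5*2728 + 805 = 14445, q_7 = 5*61 + 18 = 323.
  i=8: a_8=3, p_8 = 3*14445 + 2728 = 46063, q_8 = 3*323 + 61 = 1030.
  i=9: a_9=2, p_9 = 2*46063 + 14445 = 106571, q_9 = 2*1030 + 323 = 2383.
  i=10: a_10=1, p_10 = 1*106571 + 46063 = 152634, q_10 = 1*2383 + 1030 = 3413.
  i=11: a_11=1, p_11 = 1*152634 + 106571 = 259205, q_11 = 1*3413 + 2383 = 5796.
  i=12: a_12=2, p_12 = 2*259205 + 152634 = 671044, q_12 = 2*5796 + 3413 = 15005.
  i=13: a_13=1, p_13 = 1*671044 + 259205 = 930249, q_13 = 1*15005 + 5796 = 20801.
Check: 930249^2 - 2000*20801^2 = 865363202001 - 865363202000 = 1, so (x, y) = (930249, 20801) solves the equation, and by the theorem it is the least positive solution.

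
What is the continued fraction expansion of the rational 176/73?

[2; 2, 2, 3, 4]

Run the Euclidean algorithm on 176 and 73; the successive quotients are the partial quotients a_0, a_1, ... (each step inverts the fractional part left over by the previous one):
  176 = 2*73 + 30, so a_0 = 2.
  73 = 2*30 + 13, so a_1 = 2.
  30 = 2*13 + 4, so a_2 = 2.
  13 = 3*4 + 1, so a_3 = 3.
  4 = 4*1 + 0, so a_4 = 4.
The remainder reaches 0 after 5 divisions, so the expansion has 5 partial quotients, read off in order.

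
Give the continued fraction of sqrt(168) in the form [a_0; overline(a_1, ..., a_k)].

Write x_i = (sqrt(168) + m_i)/d_i with (m_0, d_0) = (0, 1). a_0 = floor(sqrt(168)) = 12, since 12^2 = 144 <= 168 < 169 = 13^2.
Iterate m_{i+1} = d_i*a_i - m_i, d_{i+1} = (168 - m_{i+1}^2)/d_i, a_{i+1} = floor((a_0 + m_{i+1})/d_{i+1}):
  m_1 = 1*12 - 0 = 12, d_1 = (168 - 12^2)/1 = 24/1 = 24, a_1 = floor((12 + 12)/24) = 1.
  m_2 = 24*1 - 12 = 12, d_2 = (168 - 12^2)/24 = 24/24 = 1, a_2 = floor((12 + 12)/1) = 24.
  m_3 = 1*24 - 12 = 12, d_3 = (168 - 12^2)/1 = 24/1 = 24: (m_3, d_3) = (m_1, d_1) = (12, 24), so from here the quotients repeat a_1, a_2; the period length is 2.
Hence the expansion of sqrt(168) is a_0 = 12 followed by the repeating block 1, 24 (period 2).

[12; overline(1, 24)]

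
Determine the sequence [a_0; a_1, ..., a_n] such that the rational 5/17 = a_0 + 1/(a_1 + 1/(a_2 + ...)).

[0; 3, 2, 2]

Run the Euclidean algorithm on 5 and 17; the successive quotients are the partial quotients a_0, a_1, ... (each step inverts the fractional part left over by the previous one):
  5 = 0*17 + 5, so a_0 = 0.
  17 = 3*5 + 2, so a_1 = 3.
  5 = 2*2 + 1, so a_2 = 2.
  2 = 2*1 + 0, so a_3 = 2.
The remainder reaches 0 after 4 divisions, so the expansion has 4 partial quotients, read off in order.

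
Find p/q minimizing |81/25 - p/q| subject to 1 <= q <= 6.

13/4

Expand x = 81/25 as a continued fraction with the Euclidean algorithm:
  81 = 3*25 + 6, so a_0 = 3.
  25 = 4*6 + 1, so a_1 = 4.
  6 = 6*1 + 0, so a_2 = 6.
so x = [3; 4, 6].
Convergents (p_i = a_i*p_{i-1} + p_{i-2}, q_i = a_i*q_{i-1} + q_{i-2} with p_{-2}=0, p_{-1}=1, q_{-2}=1, q_{-1}=0), until the denominator exceeds 6:
  i=0: a_0=3, p_0 = 3*1 + 0 = 3, q_0 = 3*0 + 1 = 1.
  i=1: a_1=4, p_1 = 4*3 + 1 = 13, q_1 = 4*1 + 0 = 4.
  i=2: a_2=6, p_2 = 6*13 + 3 = 81, q_2 = 6*4 + 1 = 25.
q_2 = 25 > 6, so the last convergent with denominator <= 6 is p_1/q_1 = 13/4.
The closest fraction with denominator <= 6 is either p_1/q_1 or the intermediate fraction (k*p_1 + p_0)/(k*q_1 + q_0) with the largest k >= 1 whose denominator stays <= 6; these approach x as k grows, and every other convergent or intermediate fraction in range is farther away.
Largest k: floor((6 - q_0)/q_1) = floor((6 - 1)/4) = 1.
That gives (1*13 + 3)/(1*4 + 1) = 16/5.
Compare the errors: |x - 13/4| = |81*4 - 13*25|/(25*4) = 1/100, and |x - 16/5| = |81*5 - 16*25|/(25*5) = 5/125.
Cross-multiplying, 1*125 = 125 < 500 = 5*100, so 1/100 is smaller: the convergent 13/4 is closer to x than 16/5.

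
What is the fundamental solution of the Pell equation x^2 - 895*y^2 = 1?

First expand sqrt(895) as a continued fraction. With x_i = (sqrt(895) + m_i)/d_i and (m_0, d_0) = (0, 1): a_0 = floor(sqrt(895)) = 29, since 29^2 = 841 <= 895 < 900 = 30^2.
Iterate m_{i+1} = d_i*a_i - m_i, d_{i+1} = (895 - m_{i+1}^2)/d_i, a_{i+1} = floor((a_0 + m_{i+1})/d_{i+1}):
  m_1 = 1*29 - 0 = 29, d_1 = (895 - 29^2)/1 = 54/1 = 54, a_1 = floor((29 + 29)/54) = 1.
  m_2 = 54*1 - 29 = 25, d_2 = (895 - 25^2)/54 = 270/54 = 5, a_2 = floor((29 + 25)/5) = 10.
  m_3 = 5*10 - 25 = 25, d_3 = (895 - 25^2)/5 = 270/5 = 54, a_3 = floor((29 + 25)/54) = 1.
  m_4 = 54*1 - 25 = 29, d_4 = (895 - 29^2)/54 = 54/54 = 1, a_4 = floor((29 + 29)/1) = 58.
  m_5 = 1*58 - 29 = 29, d_5 = (895 - 29^2)/1 = 54/1 = 54: (m_5, d_5) = (m_1, d_1) = (29, 54), so from here the quotients repeat a_1, ..., a_4; the period length is 4.
So sqrt(895) = [29; (1, 10, 1, 58)] with period length k = 4.
k is even, so the fundamental solution of x^2 - 895y^2 = 1 is (p_{k-1}, q_{k-1}) = (p_3, q_3); compute convergents through index 3.
Convergents (p_i = a_i*p_{i-1} + p_{i-2}, q_i = a_i*q_{i-1} + q_{i-2} with p_{-2}=0, p_{-1}=1, q_{-2}=1, q_{-1}=0):
  i=0: a_0=29, p_0 = 29*1 + 0 = 29, q_0 = 29*0 + 1 = 1.
  i=1: a_1=1, p_1 = 1*29 + 1 = 30, q_1 = 1*1 + 0 = 1.
  i=2: a_2=10, p_2 = 10*30 + 29 = 329, q_2 = 10*1 + 1 = 11.
  i=3: a_3=1, p_3 = 1*329 + 30 = 359, q_3 = 1*11 + 1 = 12.
Check: 359^2 - 895*12^2 = 128881 - 128880 = 1, so (x, y) = (359, 12) solves the equation, and by the theorem it is the least positive solution.

(x, y) = (359, 12)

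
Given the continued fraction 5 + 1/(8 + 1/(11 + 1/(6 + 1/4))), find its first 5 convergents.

5/1, 41/8, 456/89, 2777/542, 11564/2257

Using the convergent recurrence p_i = a_i*p_{i-1} + p_{i-2}, q_i = a_i*q_{i-1} + q_{i-2} with p_{-2}=0, p_{-1}=1, q_{-2}=1, q_{-1}=0:
  i=0: a_0=5, p_0 = 5*1 + 0 = 5, q_0 = 5*0 + 1 = 1.
  i=1: a_1=8, p_1 = 8*5 + 1 = 41, q_1 = 8*1 + 0 = 8.
  i=2: a_2=11, p_2 = 11*41 + 5 = 456, q_2 = 11*8 + 1 = 89.
  i=3: a_3=6, p_3 = 6*456 + 41 = 2777, q_3 = 6*89 + 8 = 542.
  i=4: a_4=4, p_4 = 4*2777 + 456 = 11564, q_4 = 4*542 + 89 = 2257.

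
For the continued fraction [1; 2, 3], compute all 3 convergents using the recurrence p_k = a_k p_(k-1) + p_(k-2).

Using the convergent recurrence p_i = a_i*p_{i-1} + p_{i-2}, q_i = a_i*q_{i-1} + q_{i-2} with p_{-2}=0, p_{-1}=1, q_{-2}=1, q_{-1}=0:
  i=0: a_0=1, p_0 = 1*1 + 0 = 1, q_0 = 1*0 + 1 = 1.
  i=1: a_1=2, p_1 = 2*1 + 1 = 3, q_1 = 2*1 + 0 = 2.
  i=2: a_2=3, p_2 = 3*3 + 1 = 10, q_2 = 3*2 + 1 = 7.

1/1, 3/2, 10/7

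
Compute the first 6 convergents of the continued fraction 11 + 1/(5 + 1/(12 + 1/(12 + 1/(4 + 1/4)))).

11/1, 56/5, 683/61, 8252/737, 33691/3009, 143016/12773

Using the convergent recurrence p_i = a_i*p_{i-1} + p_{i-2}, q_i = a_i*q_{i-1} + q_{i-2} with p_{-2}=0, p_{-1}=1, q_{-2}=1, q_{-1}=0:
  i=0: a_0=11, p_0 = 11*1 + 0 = 11, q_0 = 11*0 + 1 = 1.
  i=1: a_1=5, p_1 = 5*11 + 1 = 56, q_1 = 5*1 + 0 = 5.
  i=2: a_2=12, p_2 = 12*56 + 11 = 683, q_2 = 12*5 + 1 = 61.
  i=3: a_3=12, p_3 = 12*683 + 56 = 8252, q_3 = 12*61 + 5 = 737.
  i=4: a_4=4, p_4 = 4*8252 + 683 = 33691, q_4 = 4*737 + 61 = 3009.
  i=5: a_5=4, p_5 = 4*33691 + 8252 = 143016, q_5 = 4*3009 + 737 = 12773.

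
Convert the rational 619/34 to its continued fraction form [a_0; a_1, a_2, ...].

Run the Euclidean algorithm on 619 and 34; the successive quotients are the partial quotients a_0, a_1, ... (each step inverts the fractional part left over by the previous one):
  619 = 18*34 + 7, so a_0 = 18.
  34 = 4*7 + 6, so a_1 = 4.
  7 = 1*6 + 1, so a_2 = 1.
  6 = 6*1 + 0, so a_3 = 6.
The remainder reaches 0 after 4 divisions, so the expansion has 4 partial quotients, read off in order.

[18; 4, 1, 6]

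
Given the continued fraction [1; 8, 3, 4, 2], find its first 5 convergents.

1/1, 9/8, 28/25, 121/108, 270/241

Using the convergent recurrence p_i = a_i*p_{i-1} + p_{i-2}, q_i = a_i*q_{i-1} + q_{i-2} with p_{-2}=0, p_{-1}=1, q_{-2}=1, q_{-1}=0:
  i=0: a_0=1, p_0 = 1*1 + 0 = 1, q_0 = 1*0 + 1 = 1.
  i=1: a_1=8, p_1 = 8*1 + 1 = 9, q_1 = 8*1 + 0 = 8.
  i=2: a_2=3, p_2 = 3*9 + 1 = 28, q_2 = 3*8 + 1 = 25.
  i=3: a_3=4, p_3 = 4*28 + 9 = 121, q_3 = 4*25 + 8 = 108.
  i=4: a_4=2, p_4 = 2*121 + 28 = 270, q_4 = 2*108 + 25 = 241.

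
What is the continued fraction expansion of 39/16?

Run the Euclidean algorithm on 39 and 16; the successive quotients are the partial quotients a_0, a_1, ... (each step inverts the fractional part left over by the previous one):
  39 = 2*16 + 7, so a_0 = 2.
  16 = 2*7 + 2, so a_1 = 2.
  7 = 3*2 + 1, so a_2 = 3.
  2 = 2*1 + 0, so a_3 = 2.
The remainder reaches 0 after 4 divisions, so the expansion has 4 partial quotients, read off in order.

[2; 2, 3, 2]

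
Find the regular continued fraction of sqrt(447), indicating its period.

Write x_i = (sqrt(447) + m_i)/d_i with (m_0, d_0) = (0, 1). a_0 = floor(sqrt(447)) = 21, since 21^2 = 441 <= 447 < 484 = 22^2.
Iterate m_{i+1} = d_i*a_i - m_i, d_{i+1} = (447 - m_{i+1}^2)/d_i, a_{i+1} = floor((a_0 + m_{i+1})/d_{i+1}):
  m_1 = 1*21 - 0 = 21, d_1 = (447 - 21^2)/1 = 6/1 = 6, a_1 = floor((21 + 21)/6) = 7.
  m_2 = 6*7 - 21 = 21, d_2 = (447 - 21^2)/6 = 6/6 = 1, a_2 = floor((21 + 21)/1) = 42.
  m_3 = 1*42 - 21 = 21, d_3 = (447 - 21^2)/1 = 6/1 = 6: (m_3, d_3) = (m_1, d_1) = (21, 6), so from here the quotients repeat a_1, a_2; the period length is 2.
Hence the expansion of sqrt(447) is a_0 = 21 followed by the repeating block 7, 42 (period 2).

[21; (7, 42)]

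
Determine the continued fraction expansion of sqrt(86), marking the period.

Write x_i = (sqrt(86) + m_i)/d_i with (m_0, d_0) = (0, 1). a_0 = floor(sqrt(86)) = 9, since 9^2 = 81 <= 86 < 100 = 10^2.
Iterate m_{i+1} = d_i*a_i - m_i, d_{i+1} = (86 - m_{i+1}^2)/d_i, a_{i+1} = floor((a_0 + m_{i+1})/d_{i+1}):
  m_1 = 1*9 - 0 = 9, d_1 = (86 - 9^2)/1 = 5/1 = 5, a_1 = floor((9 + 9)/5) = 3.
  m_2 = 5*3 - 9 = 6, d_2 = (86 - 6^2)/5 = 50/5 = 10, a_2 = floor((9 + 6)/10) = 1.
  m_3 = 10*1 - 6 = 4, d_3 = (86 - 4^2)/10 = 70/10 = 7, a_3 = floor((9 + 4)/7) = 1.
  m_4 = 7*1 - 4 = 3, d_4 = (86 - 3^2)/7 = 77/7 = 11, a_4 = floor((9 + 3)/11) = 1.
  m_5 = 11*1 - 3 = 8, d_5 = (86 - 8^2)/11 = 22/11 = 2, a_5 = floor((9 + 8)/2) = 8.
  m_6 = 2*8 - 8 = 8, d_6 = (86 - 8^2)/2 = 22/2 = 11, a_6 = floor((9 + 8)/11) = 1.
  m_7 = 11*1 - 8 = 3, d_7 = (86 - 3^2)/11 = 77/11 = 7, a_7 = floor((9 + 3)/7) = 1.
  m_8 = 7*1 - 3 = 4, d_8 = (86 - 4^2)/7 = 70/7 = 10, a_8 = floor((9 + 4)/10) = 1.
  m_9 = 10*1 - 4 = 6, d_9 = (86 - 6^2)/10 = 50/10 = 5, a_9 = floor((9 + 6)/5) = 3.
  m_10 = 5*3 - 6 = 9, d_10 = (86 - 9^2)/5 = 5/5 = 1, a_10 = floor((9 + 9)/1) = 18.
  m_11 = 1*18 - 9 = 9, d_11 = (86 - 9^2)/1 = 5/1 = 5: (m_11, d_11) = (m_1, d_1) = (9, 5), so from here the quotients repeat a_1, ..., a_10; the period length is 10.
Hence the expansion of sqrt(86) is a_0 = 9 followed by the repeating block 3, 1, 1, 1, 8, 1, 1, 1, 3, 18 (period 10).

[9; (3, 1, 1, 1, 8, 1, 1, 1, 3, 18)]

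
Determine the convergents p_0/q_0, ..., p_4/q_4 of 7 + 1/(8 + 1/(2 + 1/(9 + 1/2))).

7/1, 57/8, 121/17, 1146/161, 2413/339

Using the convergent recurrence p_i = a_i*p_{i-1} + p_{i-2}, q_i = a_i*q_{i-1} + q_{i-2} with p_{-2}=0, p_{-1}=1, q_{-2}=1, q_{-1}=0:
  i=0: a_0=7, p_0 = 7*1 + 0 = 7, q_0 = 7*0 + 1 = 1.
  i=1: a_1=8, p_1 = 8*7 + 1 = 57, q_1 = 8*1 + 0 = 8.
  i=2: a_2=2, p_2 = 2*57 + 7 = 121, q_2 = 2*8 + 1 = 17.
  i=3: a_3=9, p_3 = 9*121 + 57 = 1146, q_3 = 9*17 + 8 = 161.
  i=4: a_4=2, p_4 = 2*1146 + 121 = 2413, q_4 = 2*161 + 17 = 339.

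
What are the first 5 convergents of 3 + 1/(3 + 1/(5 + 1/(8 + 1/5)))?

3/1, 10/3, 53/16, 434/131, 2223/671

Using the convergent recurrence p_i = a_i*p_{i-1} + p_{i-2}, q_i = a_i*q_{i-1} + q_{i-2} with p_{-2}=0, p_{-1}=1, q_{-2}=1, q_{-1}=0:
  i=0: a_0=3, p_0 = 3*1 + 0 = 3, q_0 = 3*0 + 1 = 1.
  i=1: a_1=3, p_1 = 3*3 + 1 = 10, q_1 = 3*1 + 0 = 3.
  i=2: a_2=5, p_2 = 5*10 + 3 = 53, q_2 = 5*3 + 1 = 16.
  i=3: a_3=8, p_3 = 8*53 + 10 = 434, q_3 = 8*16 + 3 = 131.
  i=4: a_4=5, p_4 = 5*434 + 53 = 2223, q_4 = 5*131 + 16 = 671.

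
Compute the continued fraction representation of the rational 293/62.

[4; 1, 2, 1, 1, 1, 5]

Run the Euclidean algorithm on 293 and 62; the successive quotients are the partial quotients a_0, a_1, ... (each step inverts the fractional part left over by the previous one):
  293 = 4*62 + 45, so a_0 = 4.
  62 = 1*45 + 17, so a_1 = 1.
  45 = 2*17 + 11, so a_2 = 2.
  17 = 1*11 + 6, so a_3 = 1.
  11 = 1*6 + 5, so a_4 = 1.
  6 = 1*5 + 1, so a_5 = 1.
  5 = 5*1 + 0, so a_6 = 5.
The remainder reaches 0 after 7 divisions, so the expansion has 7 partial quotients, read off in order.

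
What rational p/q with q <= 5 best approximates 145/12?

12/1

Expand x = 145/12 as a continued fraction with the Euclidean algorithm:
  145 = 12*12 + 1, so a_0 = 12.
  12 = 12*1 + 0, so a_1 = 12.
so x = [12; 12].
Convergents (p_i = a_i*p_{i-1} + p_{i-2}, q_i = a_i*q_{i-1} + q_{i-2} with p_{-2}=0, p_{-1}=1, q_{-2}=1, q_{-1}=0), until the denominator exceeds 5:
  i=0: a_0=12, p_0 = 12*1 + 0 = 12, q_0 = 12*0 + 1 = 1.
  i=1: a_1=12, p_1 = 12*12 + 1 = 145, q_1 = 12*1 + 0 = 12.
q_1 = 12 > 5, so the last convergent with denominator <= 5 is p_0/q_0 = 12/1.
The closest fraction with denominator <= 5 is either p_0/q_0 or the intermediate fraction (k*p_0 + p_{-1})/(k*q_0 + q_{-1}) with the largest k >= 1 whose denominator stays <= 5; these approach x as k grows, and every other convergent or intermediate fraction in range is farther away.
Largest k: floor((5 - q_{-1})/q_0) = floor((5 - 0)/1) = 5 (using the seeds p_{-1} = 1, q_{-1} = 0).
That gives (5*12 + 1)/(5*1 + 0) = 61/5.
Compare the errors: |x - 12/1| = |145*1 - 12*12|/(12*1) = 1/12, and |x - 61/5| = |145*5 - 61*12|/(12*5) = 7/60.
Cross-multiplying, 1*60 = 60 < 84 = 7*12, so 1/12 is smaller: the convergent 12/1 is closer to x than 61/5.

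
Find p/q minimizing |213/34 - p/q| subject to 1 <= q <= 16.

Expand x = 213/34 as a continued fraction with the Euclidean algorithm:
  213 = 6*34 + 9, so a_0 = 6.
  34 = 3*9 + 7, so a_1 = 3.
  9 = 1*7 + 2, so a_2 = 1.
  7 = 3*2 + 1, so a_3 = 3.
  2 = 2*1 + 0, so a_4 = 2.
so x = [6; 3, 1, 3, 2].
Convergents (p_i = a_i*p_{i-1} + p_{i-2}, q_i = a_i*q_{i-1} + q_{i-2} with p_{-2}=0, p_{-1}=1, q_{-2}=1, q_{-1}=0), until the denominator exceeds 16:
  i=0: a_0=6, p_0 = 6*1 + 0 = 6, q_0 = 6*0 + 1 = 1.
  i=1: a_1=3, p_1 = 3*6 + 1 = 19, q_1 = 3*1 + 0 = 3.
  i=2: a_2=1, p_2 = 1*19 + 6 = 25, q_2 = 1*3 + 1 = 4.
  i=3: a_3=3, p_3 = 3*25 + 19 = 94, q_3 = 3*4 + 3 = 15.
  i=4: a_4=2, p_4 = 2*94 + 25 = 213, q_4 = 2*15 + 4 = 34.
q_4 = 34 > 16, so the last convergent with denominator <= 16 is p_3/q_3 = 94/15.
The closest fraction with denominator <= 16 is either p_3/q_3 or the intermediate fraction (k*p_3 + p_2)/(k*q_3 + q_2) with the largest k >= 1 whose denominator stays <= 16; these approach x as k grows, and every other convergent or intermediate fraction in range is farther away.
Largest k: floor((16 - q_2)/q_3) = floor((16 - 4)/15) = 0.
Since k = 0, no intermediate fraction beyond p_3/q_3 has denominator <= 16, so the convergent 94/15 is the closest (its error is |213*15 - 94*34|/(34*15) = 1/510).

94/15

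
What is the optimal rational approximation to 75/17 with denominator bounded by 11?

Expand x = 75/17 as a continued fraction with the Euclidean algorithm:
  75 = 4*17 + 7, so a_0 = 4.
  17 = 2*7 + 3, so a_1 = 2.
  7 = 2*3 + 1, so a_2 = 2.
  3 = 3*1 + 0, so a_3 = 3.
so x = [4; 2, 2, 3].
Convergents (p_i = a_i*p_{i-1} + p_{i-2}, q_i = a_i*q_{i-1} + q_{i-2} with p_{-2}=0, p_{-1}=1, q_{-2}=1, q_{-1}=0), until the denominator exceeds 11:
  i=0: a_0=4, p_0 = 4*1 + 0 = 4, q_0 = 4*0 + 1 = 1.
  i=1: a_1=2, p_1 = 2*4 + 1 = 9, q_1 = 2*1 + 0 = 2.
  i=2: a_2=2, p_2 = 2*9 + 4 = 22, q_2 = 2*2 + 1 = 5.
  i=3: a_3=3, p_3 = 3*22 + 9 = 75, q_3 = 3*5 + 2 = 17.
q_3 = 17 > 11, so the last convergent with denominator <= 11 is p_2/q_2 = 22/5.
The closest fraction with denominator <= 11 is either p_2/q_2 or the intermediate fraction (k*p_2 + p_1)/(k*q_2 + q_1) with the largest k >= 1 whose denominator stays <= 11; these approach x as k grows, and every other convergent or intermediate fraction in range is farther away.
Largest k: floor((11 - q_1)/q_2) = floor((11 - 2)/5) = 1.
That gives (1*22 + 9)/(1*5 + 2) = 31/7.
Compare the errors: |x - 22/5| = |75*5 - 22*17|/(17*5) = 1/85, and |x - 31/7| = |75*7 - 31*17|/(17*7) = 2/119.
Cross-multiplying, 1*119 = 119 < 170 = 2*85, so 1/85 is smaller: the convergent 22/5 is closer to x than 31/7.

22/5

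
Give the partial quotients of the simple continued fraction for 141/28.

Run the Euclidean algorithm on 141 and 28; the successive quotients are the partial quotients a_0, a_1, ... (each step inverts the fractional part left over by the previous one):
  141 = 5*28 + 1, so a_0 = 5.
  28 = 28*1 + 0, so a_1 = 28.
The remainder reaches 0 after 2 divisions, so the expansion has 2 partial quotients, read off in order.

[5; 28]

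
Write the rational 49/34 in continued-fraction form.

[1; 2, 3, 1, 3]

Run the Euclidean algorithm on 49 and 34; the successive quotients are the partial quotients a_0, a_1, ... (each step inverts the fractional part left over by the previous one):
  49 = 1*34 + 15, so a_0 = 1.
  34 = 2*15 + 4, so a_1 = 2.
  15 = 3*4 + 3, so a_2 = 3.
  4 = 1*3 + 1, so a_3 = 1.
  3 = 3*1 + 0, so a_4 = 3.
The remainder reaches 0 after 5 divisions, so the expansion has 5 partial quotients, read off in order.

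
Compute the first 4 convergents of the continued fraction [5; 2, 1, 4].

Using the convergent recurrence p_i = a_i*p_{i-1} + p_{i-2}, q_i = a_i*q_{i-1} + q_{i-2} with p_{-2}=0, p_{-1}=1, q_{-2}=1, q_{-1}=0:
  i=0: a_0=5, p_0 = 5*1 + 0 = 5, q_0 = 5*0 + 1 = 1.
  i=1: a_1=2, p_1 = 2*5 + 1 = 11, q_1 = 2*1 + 0 = 2.
  i=2: a_2=1, p_2 = 1*11 + 5 = 16, q_2 = 1*2 + 1 = 3.
  i=3: a_3=4, p_3 = 4*16 + 11 = 75, q_3 = 4*3 + 2 = 14.

5/1, 11/2, 16/3, 75/14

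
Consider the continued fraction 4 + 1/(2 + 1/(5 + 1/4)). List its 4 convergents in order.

4/1, 9/2, 49/11, 205/46

Using the convergent recurrence p_i = a_i*p_{i-1} + p_{i-2}, q_i = a_i*q_{i-1} + q_{i-2} with p_{-2}=0, p_{-1}=1, q_{-2}=1, q_{-1}=0:
  i=0: a_0=4, p_0 = 4*1 + 0 = 4, q_0 = 4*0 + 1 = 1.
  i=1: a_1=2, p_1 = 2*4 + 1 = 9, q_1 = 2*1 + 0 = 2.
  i=2: a_2=5, p_2 = 5*9 + 4 = 49, q_2 = 5*2 + 1 = 11.
  i=3: a_3=4, p_3 = 4*49 + 9 = 205, q_3 = 4*11 + 2 = 46.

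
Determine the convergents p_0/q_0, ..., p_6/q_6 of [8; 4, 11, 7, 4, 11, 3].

Using the convergent recurrence p_i = a_i*p_{i-1} + p_{i-2}, q_i = a_i*q_{i-1} + q_{i-2} with p_{-2}=0, p_{-1}=1, q_{-2}=1, q_{-1}=0:
  i=0: a_0=8, p_0 = 8*1 + 0 = 8, q_0 = 8*0 + 1 = 1.
  i=1: a_1=4, p_1 = 4*8 + 1 = 33, q_1 = 4*1 + 0 = 4.
  i=2: a_2=11, p_2 = 11*33 + 8 = 371, q_2 = 11*4 + 1 = 45.
  i=3: a_3=7, p_3 = 7*371 + 33 = 2630, q_3 = 7*45 + 4 = 319.
  i=4: a_4=4, p_4 = 4*2630 + 371 = 10891, q_4 = 4*319 + 45 = 1321.
  i=5: a_5=11, p_5 = 11*10891 + 2630 = 122431, q_5 = 11*1321 + 319 = 14850.
  i=6: a_6=3, p_6 = 3*122431 + 10891 = 378184, q_6 = 3*14850 + 1321 = 45871.

8/1, 33/4, 371/45, 2630/319, 10891/1321, 122431/14850, 378184/45871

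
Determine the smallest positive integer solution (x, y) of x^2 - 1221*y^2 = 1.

First expand sqrt(1221) as a continued fraction. With x_i = (sqrt(1221) + m_i)/d_i and (m_0, d_0) = (0, 1): a_0 = floor(sqrt(1221)) = 34, since 34^2 = 1156 <= 1221 < 1225 = 35^2.
Iterate m_{i+1} = d_i*a_i - m_i, d_{i+1} = (1221 - m_{i+1}^2)/d_i, a_{i+1} = floor((a_0 + m_{i+1})/d_{i+1}):
  m_1 = 1*34 - 0 = 34, d_1 = (1221 - 34^2)/1 = 65/1 = 65, a_1 = floor((34 + 34)/65) = 1.
  m_2 = 65*1 - 34 = 31, d_2 = (1221 - 31^2)/65 = 260/65 = 4, a_2 = floor((34 + 31)/4) = 16.
  m_3 = 4*16 - 31 = 33, d_3 = (1221 - 33^2)/4 = 132/4 = 33, a_3 = floor((34 + 33)/33) = 2.
  m_4 = 33*2 - 33 = 33, d_4 = (1221 - 33^2)/33 = 132/33 = 4, a_4 = floor((34 + 33)/4) = 16.
  m_5 = 4*16 - 33 = 31, d_5 = (1221 - 31^2)/4 = 260/4 = 65, a_5 = floor((34 + 31)/65) = 1.
  m_6 = 65*1 - 31 = 34, d_6 = (1221 - 34^2)/65 = 65/65 = 1, a_6 = floor((34 + 34)/1) = 68.
  m_7 = 1*68 - 34 = 34, d_7 = (1221 - 34^2)/1 = 65/1 = 65: (m_7, d_7) = (m_1, d_1) = (34, 65), so from here the quotients repeat a_1, ..., a_6; the period length is 6.
So sqrt(1221) = [34; (1, 16, 2, 16, 1, 68)] with period length k = 6.
k is even, so the fundamental solution of x^2 - 1221y^2 = 1 is (p_{k-1}, q_{k-1}) = (p_5, q_5); compute convergents through index 5.
Convergents (p_i = a_i*p_{i-1} + p_{i-2}, q_i = a_i*q_{i-1} + q_{i-2} with p_{-2}=0, p_{-1}=1, q_{-2}=1, q_{-1}=0):
  i=0: a_0=34, p_0 = 34*1 + 0 = 34, q_0 = 34*0 + 1 = 1.
  i=1: a_1=1, p_1 = 1*34 + 1 = 35, q_1 = 1*1 + 0 = 1.
  i=2: a_2=16, p_2 = 16*35 + 34 = 594, q_2 = 16*1 + 1 = 17.
  i=3: a_3=2, p_3 = 2*594 + 35 = 1223, q_3 = 2*17 + 1 = 35.
  i=4: a_4=16, p_4 = 16*1223 + 594 = 20162, q_4 = 16*35 + 17 = 577.
  i=5: a_5=1, p_5 = 1*20162 + 1223 = 21385, q_5 = 1*577 + 35 = 612.
Check: 21385^2 - 1221*612^2 = 457318225 - 457318224 = 1, so (x, y) = (21385, 612) solves the equation, and by the theorem it is the least positive solution.

(x, y) = (21385, 612)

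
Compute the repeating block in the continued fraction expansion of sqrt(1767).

Write x_i = (sqrt(1767) + m_i)/d_i with (m_0, d_0) = (0, 1). a_0 = floor(sqrt(1767)) = 42, since 42^2 = 1764 <= 1767 < 1849 = 43^2.
Iterate m_{i+1} = d_i*a_i - m_i, d_{i+1} = (1767 - m_{i+1}^2)/d_i, a_{i+1} = floor((a_0 + m_{i+1})/d_{i+1}):
  m_1 = 1*42 - 0 = 42, d_1 = (1767 - 42^2)/1 = 3/1 = 3, a_1 = floor((42 + 42)/3) = 28.
  m_2 = 3*28 - 42 = 42, d_2 = (1767 - 42^2)/3 = 3/3 = 1, a_2 = floor((42 + 42)/1) = 84.
  m_3 = 1*84 - 42 = 42, d_3 = (1767 - 42^2)/1 = 3/1 = 3: (m_3, d_3) = (m_1, d_1) = (42, 3), so from here the quotients repeat a_1, a_2; the period length is 2.
Hence the expansion of sqrt(1767) is a_0 = 42 followed by the repeating block 28, 84 (period 2).

[42; (28, 84)]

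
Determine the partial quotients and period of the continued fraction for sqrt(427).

[20; (1, 1, 1, 40)]

Write x_i = (sqrt(427) + m_i)/d_i with (m_0, d_0) = (0, 1). a_0 = floor(sqrt(427)) = 20, since 20^2 = 400 <= 427 < 441 = 21^2.
Iterate m_{i+1} = d_i*a_i - m_i, d_{i+1} = (427 - m_{i+1}^2)/d_i, a_{i+1} = floor((a_0 + m_{i+1})/d_{i+1}):
  m_1 = 1*20 - 0 = 20, d_1 = (427 - 20^2)/1 = 27/1 = 27, a_1 = floor((20 + 20)/27) = 1.
  m_2 = 27*1 - 20 = 7, d_2 = (427 - 7^2)/27 = 378/27 = 14, a_2 = floor((20 + 7)/14) = 1.
  m_3 = 14*1 - 7 = 7, d_3 = (427 - 7^2)/14 = 378/14 = 27, a_3 = floor((20 + 7)/27) = 1.
  m_4 = 27*1 - 7 = 20, d_4 = (427 - 20^2)/27 = 27/27 = 1, a_4 = floor((20 + 20)/1) = 40.
  m_5 = 1*40 - 20 = 20, d_5 = (427 - 20^2)/1 = 27/1 = 27: (m_5, d_5) = (m_1, d_1) = (20, 27), so from here the quotients repeat a_1, ..., a_4; the period length is 4.
Hence the expansion of sqrt(427) is a_0 = 20 followed by the repeating block 1, 1, 1, 40 (period 4).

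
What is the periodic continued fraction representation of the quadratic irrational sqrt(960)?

[30; (1, 60)]

Write x_i = (sqrt(960) + m_i)/d_i with (m_0, d_0) = (0, 1). a_0 = floor(sqrt(960)) = 30, since 30^2 = 900 <= 960 < 961 = 31^2.
Iterate m_{i+1} = d_i*a_i - m_i, d_{i+1} = (960 - m_{i+1}^2)/d_i, a_{i+1} = floor((a_0 + m_{i+1})/d_{i+1}):
  m_1 = 1*30 - 0 = 30, d_1 = (960 - 30^2)/1 = 60/1 = 60, a_1 = floor((30 + 30)/60) = 1.
  m_2 = 60*1 - 30 = 30, d_2 = (960 - 30^2)/60 = 60/60 = 1, a_2 = floor((30 + 30)/1) = 60.
  m_3 = 1*60 - 30 = 30, d_3 = (960 - 30^2)/1 = 60/1 = 60: (m_3, d_3) = (m_1, d_1) = (30, 60), so from here the quotients repeat a_1, a_2; the period length is 2.
Hence the expansion of sqrt(960) is a_0 = 30 followed by the repeating block 1, 60 (period 2).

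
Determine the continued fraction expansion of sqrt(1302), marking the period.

[36; (12, 72)]

Write x_i = (sqrt(1302) + m_i)/d_i with (m_0, d_0) = (0, 1). a_0 = floor(sqrt(1302)) = 36, since 36^2 = 1296 <= 1302 < 1369 = 37^2.
Iterate m_{i+1} = d_i*a_i - m_i, d_{i+1} = (1302 - m_{i+1}^2)/d_i, a_{i+1} = floor((a_0 + m_{i+1})/d_{i+1}):
  m_1 = 1*36 - 0 = 36, d_1 = (1302 - 36^2)/1 = 6/1 = 6, a_1 = floor((36 + 36)/6) = 12.
  m_2 = 6*12 - 36 = 36, d_2 = (1302 - 36^2)/6 = 6/6 = 1, a_2 = floor((36 + 36)/1) = 72.
  m_3 = 1*72 - 36 = 36, d_3 = (1302 - 36^2)/1 = 6/1 = 6: (m_3, d_3) = (m_1, d_1) = (36, 6), so from here the quotients repeat a_1, a_2; the period length is 2.
Hence the expansion of sqrt(1302) is a_0 = 36 followed by the repeating block 12, 72 (period 2).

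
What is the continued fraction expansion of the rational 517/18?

[28; 1, 2, 1, 1, 2]

Run the Euclidean algorithm on 517 and 18; the successive quotients are the partial quotients a_0, a_1, ... (each step inverts the fractional part left over by the previous one):
  517 = 28*18 + 13, so a_0 = 28.
  18 = 1*13 + 5, so a_1 = 1.
  13 = 2*5 + 3, so a_2 = 2.
  5 = 1*3 + 2, so a_3 = 1.
  3 = 1*2 + 1, so a_4 = 1.
  2 = 2*1 + 0, so a_5 = 2.
The remainder reaches 0 after 6 divisions, so the expansion has 6 partial quotients, read off in order.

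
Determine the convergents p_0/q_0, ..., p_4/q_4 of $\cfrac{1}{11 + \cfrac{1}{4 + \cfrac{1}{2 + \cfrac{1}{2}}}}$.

Using the convergent recurrence p_i = a_i*p_{i-1} + p_{i-2}, q_i = a_i*q_{i-1} + q_{i-2} with p_{-2}=0, p_{-1}=1, q_{-2}=1, q_{-1}=0:
  i=0: a_0=0, p_0 = 0*1 + 0 = 0, q_0 = 0*0 + 1 = 1.
  i=1: a_1=11, p_1 = 11*0 + 1 = 1, q_1 = 11*1 + 0 = 11.
  i=2: a_2=4, p_2 = 4*1 + 0 = 4, q_2 = 4*11 + 1 = 45.
  i=3: a_3=2, p_3 = 2*4 + 1 = 9, q_3 = 2*45 + 11 = 101.
  i=4: a_4=2, p_4 = 2*9 + 4 = 22, q_4 = 2*101 + 45 = 247.

0/1, 1/11, 4/45, 9/101, 22/247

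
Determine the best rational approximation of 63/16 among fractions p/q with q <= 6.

4/1

Expand x = 63/16 as a continued fraction with the Euclidean algorithm:
  63 = 3*16 + 15, so a_0 = 3.
  16 = 1*15 + 1, so a_1 = 1.
  15 = 15*1 + 0, so a_2 = 15.
so x = [3; 1, 15].
Convergents (p_i = a_i*p_{i-1} + p_{i-2}, q_i = a_i*q_{i-1} + q_{i-2} with p_{-2}=0, p_{-1}=1, q_{-2}=1, q_{-1}=0), until the denominator exceeds 6:
  i=0: a_0=3, p_0 = 3*1 + 0 = 3, q_0 = 3*0 + 1 = 1.
  i=1: a_1=1, p_1 = 1*3 + 1 = 4, q_1 = 1*1 + 0 = 1.
  i=2: a_2=15, p_2 = 15*4 + 3 = 63, q_2 = 15*1 + 1 = 16.
q_2 = 16 > 6, so the last convergent with denominator <= 6 is p_1/q_1 = 4/1.
The closest fraction with denominator <= 6 is either p_1/q_1 or the intermediate fraction (k*p_1 + p_0)/(k*q_1 + q_0) with the largest k >= 1 whose denominator stays <= 6; these approach x as k grows, and every other convergent or intermediate fraction in range is farther away.
Largest k: floor((6 - q_0)/q_1) = floor((6 - 1)/1) = 5.
That gives (5*4 + 3)/(5*1 + 1) = 23/6.
Compare the errors: |x - 4/1| = |63*1 - 4*16|/(16*1) = 1/16, and |x - 23/6| = |63*6 - 23*16|/(16*6) = 10/96.
Cross-multiplying, 1*96 = 96 < 160 = 10*16, so 1/16 is smaller: the convergent 4/1 is closer to x than 23/6.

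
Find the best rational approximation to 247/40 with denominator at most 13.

Expand x = 247/40 as a continued fraction with the Euclidean algorithm:
  247 = 6*40 + 7, so a_0 = 6.
  40 = 5*7 + 5, so a_1 = 5.
  7 = 1*5 + 2, so a_2 = 1.
  5 = 2*2 + 1, so a_3 = 2.
  2 = 2*1 + 0, so a_4 = 2.
so x = [6; 5, 1, 2, 2].
Convergents (p_i = a_i*p_{i-1} + p_{i-2}, q_i = a_i*q_{i-1} + q_{i-2} with p_{-2}=0, p_{-1}=1, q_{-2}=1, q_{-1}=0), until the denominator exceeds 13:
  i=0: a_0=6, p_0 = 6*1 + 0 = 6, q_0 = 6*0 + 1 = 1.
  i=1: a_1=5, p_1 = 5*6 + 1 = 31, q_1 = 5*1 + 0 = 5.
  i=2: a_2=1, p_2 = 1*31 + 6 = 37, q_2 = 1*5 + 1 = 6.
  i=3: a_3=2, p_3 = 2*37 + 31 = 105, q_3 = 2*6 + 5 = 17.
q_3 = 17 > 13, so the last convergent with denominator <= 13 is p_2/q_2 = 37/6.
The closest fraction with denominator <= 13 is either p_2/q_2 or the intermediate fraction (k*p_2 + p_1)/(k*q_2 + q_1) with the largest k >= 1 whose denominator stays <= 13; these approach x as k grows, and every other convergent or intermediate fraction in range is farther away.
Largest k: floor((13 - q_1)/q_2) = floor((13 - 5)/6) = 1.
That gives (1*37 + 31)/(1*6 + 5) = 68/11.
Compare the errors: |x - 37/6| = |247*6 - 37*40|/(40*6) = 2/240, and |x - 68/11| = |247*11 - 68*40|/(40*11) = 3/440.
Cross-multiplying, 3*240 = 720 < 880 = 2*440, so 3/440 is smaller: the intermediate fraction 68/11 is closer to x than 37/6.

68/11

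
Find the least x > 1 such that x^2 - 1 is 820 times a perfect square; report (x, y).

First expand sqrt(820) as a continued fraction. With x_i = (sqrt(820) + m_i)/d_i and (m_0, d_0) = (0, 1): a_0 = floor(sqrt(820)) = 28, since 28^2 = 784 <= 820 < 841 = 29^2.
Iterate m_{i+1} = d_i*a_i - m_i, d_{i+1} = (820 - m_{i+1}^2)/d_i, a_{i+1} = floor((a_0 + m_{i+1})/d_{i+1}):
  m_1 = 1*28 - 0 = 28, d_1 = (820 - 28^2)/1 = 36/1 = 36, a_1 = floor((28 + 28)/36) = 1.
  m_2 = 36*1 - 28 = 8, d_2 = (820 - 8^2)/36 = 756/36 = 21, a_2 = floor((28 + 8)/21) = 1.
  m_3 = 21*1 - 8 = 13, d_3 = (820 - 13^2)/21 = 651/21 = 31, a_3 = floor((28 + 13)/31) = 1.
  m_4 = 31*1 - 13 = 18, d_4 = (820 - 18^2)/31 = 496/31 = 16, a_4 = floor((28 + 18)/16) = 2.
  m_5 = 16*2 - 18 = 14, d_5 = (820 - 14^2)/16 = 624/16 = 39, a_5 = floor((28 + 14)/39) = 1.
  m_6 = 39*1 - 14 = 25, d_6 = (820 - 25^2)/39 = 195/39 = 5, a_6 = floor((28 + 25)/5) = 10.
  m_7 = 5*10 - 25 = 25, d_7 = (820 - 25^2)/5 = 195/5 = 39, a_7 = floor((28 + 25)/39) = 1.
  m_8 = 39*1 - 25 = 14, d_8 = (820 - 14^2)/39 = 624/39 = 16, a_8 = floor((28 + 14)/16) = 2.
  m_9 = 16*2 - 14 = 18, d_9 = (820 - 18^2)/16 = 496/16 = 31, a_9 = floor((28 + 18)/31) = 1.
  m_10 = 31*1 - 18 = 13, d_10 = (820 - 13^2)/31 = 651/31 = 21, a_10 = floor((28 + 13)/21) = 1.
  m_11 = 21*1 - 13 = 8, d_11 = (820 - 8^2)/21 = 756/21 = 36, a_11 = floor((28 + 8)/36) = 1.
  m_12 = 36*1 - 8 = 28, d_12 = (820 - 28^2)/36 = 36/36 = 1, a_12 = floor((28 + 28)/1) = 56.
  m_13 = 1*56 - 28 = 28, d_13 = (820 - 28^2)/1 = 36/1 = 36: (m_13, d_13) = (m_1, d_1) = (28, 36), so from here the quotients repeat a_1, ..., a_12; the period length is 12.
So sqrt(820) = [28; (1, 1, 1, 2, 1, 10, 1, 2, 1, 1, 1, 56)] with period length k = 12.
k is even, so the fundamental solution of x^2 - 820y^2 = 1 is (p_{k-1}, q_{k-1}) = (p_11, q_11); compute convergents through index 11.
Convergents (p_i = a_i*p_{i-1} + p_{i-2}, q_i = a_i*q_{i-1} + q_{i-2} with p_{-2}=0, p_{-1}=1, q_{-2}=1, q_{-1}=0):
  i=0: a_0=28, p_0 = 28*1 + 0 = 28, q_0 = 28*0 + 1 = 1.
  i=1: a_1=1, p_1 = 1*28 + 1 = 29, q_1 = 1*1 + 0 = 1.
  i=2: a_2=1, p_2 = 1*29 + 28 = 57, q_2 = 1*1 + 1 = 2.
  i=3: a_3=1, p_3 = 1*57 + 29 = 86, q_3 = 1*2 + 1 = 3.
  i=4: a_4=2, p_4 = 2*86 + 57 = 229, q_4 = 2*3 + 2 = 8.
  i=5: a_5=1, p_5 = 1*229 + 86 = 315, q_5 = 1*8 + 3 = 11.
  i=6: a_6=10, p_6 = 10*315 + 229 = 3379, q_6 = 10*11 + 8 = 118.
  i=7: a_7=1, p_7 = 1*3379 + 315 = 3694, q_7 = 1*118 + 11 = 129.
  i=8: a_8=2, p_8 = 2*3694 + 3379 = 10767, q_8 = 2*129 + 118 = 376.
  i=9: a_9=1, p_9 = 1*10767 + 3694 = 14461, q_9 = 1*376 + 129 = 505.
  i=10: a_10=1, p_10 = 1*14461 + 10767 = 25228, q_10 = 1*505 + 376 = 881.
  i=11: a_11=1, p_11 = 1*25228 + 14461 = 39689, q_11 = 1*881 + 505 = 1386.
Check: 39689^2 - 820*1386^2 = 1575216721 - 1575216720 = 1, so (x, y) = (39689, 1386) solves the equation, and by the theorem it is the least positive solution.

(x, y) = (39689, 1386)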